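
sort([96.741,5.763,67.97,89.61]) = [5.763,67.97,89.61,96.741]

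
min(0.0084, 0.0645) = 0.0084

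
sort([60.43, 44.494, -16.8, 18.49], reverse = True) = [60.43, 44.494, 18.49, -16.8]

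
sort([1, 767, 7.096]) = [1, 7.096, 767]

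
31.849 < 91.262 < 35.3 False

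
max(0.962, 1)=1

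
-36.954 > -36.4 False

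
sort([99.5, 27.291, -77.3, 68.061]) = [-77.3, 27.291, 68.061, 99.5]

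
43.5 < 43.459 False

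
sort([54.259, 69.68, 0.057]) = [0.057, 54.259, 69.68]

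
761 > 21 True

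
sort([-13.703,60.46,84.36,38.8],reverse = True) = [84.36,60.46,38.8,-13.703]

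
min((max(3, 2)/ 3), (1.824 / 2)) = 0.912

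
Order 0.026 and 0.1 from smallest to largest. 0.026, 0.1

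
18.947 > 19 False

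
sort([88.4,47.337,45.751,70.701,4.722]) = [4.722,45.751,47.337,70.701,88.4]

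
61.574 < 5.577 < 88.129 False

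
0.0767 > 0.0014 True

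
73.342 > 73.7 False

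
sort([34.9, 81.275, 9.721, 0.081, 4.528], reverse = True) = [81.275, 34.9, 9.721, 4.528, 0.081]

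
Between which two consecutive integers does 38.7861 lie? 38 and 39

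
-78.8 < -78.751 True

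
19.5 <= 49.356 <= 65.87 True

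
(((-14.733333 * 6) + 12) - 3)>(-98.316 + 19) False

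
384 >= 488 False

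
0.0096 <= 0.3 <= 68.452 True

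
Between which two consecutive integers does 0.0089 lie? 0 and 1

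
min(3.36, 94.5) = 3.36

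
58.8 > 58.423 True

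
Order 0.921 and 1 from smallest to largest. 0.921, 1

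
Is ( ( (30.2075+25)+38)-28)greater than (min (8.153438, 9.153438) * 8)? No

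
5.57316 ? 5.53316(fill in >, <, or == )>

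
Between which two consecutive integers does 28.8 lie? 28 and 29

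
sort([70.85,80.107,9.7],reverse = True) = [80.107,70.85,9.7]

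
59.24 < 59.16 False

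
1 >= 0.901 True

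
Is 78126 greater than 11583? Yes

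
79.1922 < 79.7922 True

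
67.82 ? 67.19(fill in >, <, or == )>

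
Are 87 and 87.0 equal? Yes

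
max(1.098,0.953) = 1.098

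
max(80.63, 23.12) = 80.63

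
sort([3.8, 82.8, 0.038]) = [0.038, 3.8, 82.8]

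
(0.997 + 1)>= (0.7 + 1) True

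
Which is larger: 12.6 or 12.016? 12.6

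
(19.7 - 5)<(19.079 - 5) False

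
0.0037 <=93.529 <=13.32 False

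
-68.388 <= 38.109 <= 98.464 True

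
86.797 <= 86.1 False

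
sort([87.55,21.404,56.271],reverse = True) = [87.55,56.271,21.404]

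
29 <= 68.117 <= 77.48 True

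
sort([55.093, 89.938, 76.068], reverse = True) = [89.938, 76.068, 55.093]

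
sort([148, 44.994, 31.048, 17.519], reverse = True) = [148, 44.994, 31.048, 17.519]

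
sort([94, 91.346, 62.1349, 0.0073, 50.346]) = [0.0073, 50.346, 62.1349, 91.346, 94]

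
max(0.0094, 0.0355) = 0.0355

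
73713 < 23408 False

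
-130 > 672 False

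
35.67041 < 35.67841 True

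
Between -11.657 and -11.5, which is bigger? -11.5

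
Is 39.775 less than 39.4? No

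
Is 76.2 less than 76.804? Yes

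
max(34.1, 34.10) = 34.10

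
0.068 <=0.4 True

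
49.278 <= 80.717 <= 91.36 True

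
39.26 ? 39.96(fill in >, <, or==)<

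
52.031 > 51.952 True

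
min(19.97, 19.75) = 19.75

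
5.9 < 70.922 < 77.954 True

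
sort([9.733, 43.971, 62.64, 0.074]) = [0.074, 9.733, 43.971, 62.64]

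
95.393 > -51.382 True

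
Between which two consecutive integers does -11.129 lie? -12 and -11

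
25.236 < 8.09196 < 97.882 False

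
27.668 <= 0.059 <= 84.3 False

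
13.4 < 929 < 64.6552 False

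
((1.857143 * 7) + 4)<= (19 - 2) False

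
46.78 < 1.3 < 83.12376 False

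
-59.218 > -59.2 False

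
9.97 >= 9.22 True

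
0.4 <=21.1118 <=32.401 True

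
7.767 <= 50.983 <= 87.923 True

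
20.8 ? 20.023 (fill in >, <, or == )>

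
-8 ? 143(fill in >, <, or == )<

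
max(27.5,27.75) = 27.75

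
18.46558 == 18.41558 False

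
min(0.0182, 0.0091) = 0.0091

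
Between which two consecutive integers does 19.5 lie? 19 and 20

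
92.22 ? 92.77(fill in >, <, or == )<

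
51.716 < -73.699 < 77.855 False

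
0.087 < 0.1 True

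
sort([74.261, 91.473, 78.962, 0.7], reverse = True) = [91.473, 78.962, 74.261, 0.7]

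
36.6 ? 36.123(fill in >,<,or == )>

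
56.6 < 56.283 False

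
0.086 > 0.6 False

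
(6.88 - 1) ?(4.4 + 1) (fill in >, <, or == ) >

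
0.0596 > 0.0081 True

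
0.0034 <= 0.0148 True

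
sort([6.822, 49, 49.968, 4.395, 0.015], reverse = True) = [49.968, 49, 6.822, 4.395, 0.015]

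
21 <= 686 True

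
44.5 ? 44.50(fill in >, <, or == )==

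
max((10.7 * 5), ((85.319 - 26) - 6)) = 53.5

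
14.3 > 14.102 True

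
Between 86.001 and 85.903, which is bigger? 86.001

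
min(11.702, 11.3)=11.3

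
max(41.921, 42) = 42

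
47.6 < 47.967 True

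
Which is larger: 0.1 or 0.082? 0.1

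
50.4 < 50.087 False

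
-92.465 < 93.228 True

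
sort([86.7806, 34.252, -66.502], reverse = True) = [86.7806, 34.252, -66.502]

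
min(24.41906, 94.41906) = 24.41906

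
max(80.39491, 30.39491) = 80.39491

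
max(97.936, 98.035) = 98.035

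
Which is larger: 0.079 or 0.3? 0.3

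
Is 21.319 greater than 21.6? No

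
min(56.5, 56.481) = 56.481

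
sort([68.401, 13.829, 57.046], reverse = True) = [68.401, 57.046, 13.829]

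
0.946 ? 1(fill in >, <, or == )<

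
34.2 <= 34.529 True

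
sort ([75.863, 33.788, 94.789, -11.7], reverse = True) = [94.789, 75.863, 33.788, -11.7]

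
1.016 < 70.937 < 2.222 False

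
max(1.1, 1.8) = 1.8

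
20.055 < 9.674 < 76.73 False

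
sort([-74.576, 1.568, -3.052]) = [-74.576, -3.052, 1.568]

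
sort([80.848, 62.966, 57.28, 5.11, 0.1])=[0.1, 5.11, 57.28, 62.966, 80.848]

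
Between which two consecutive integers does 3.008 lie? 3 and 4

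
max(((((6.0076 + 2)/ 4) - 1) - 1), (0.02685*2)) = 0.0537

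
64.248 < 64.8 True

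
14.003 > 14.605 False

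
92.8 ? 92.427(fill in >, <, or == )>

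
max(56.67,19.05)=56.67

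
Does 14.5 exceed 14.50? No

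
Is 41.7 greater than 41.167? Yes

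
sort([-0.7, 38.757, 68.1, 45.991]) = [-0.7, 38.757, 45.991, 68.1]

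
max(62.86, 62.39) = 62.86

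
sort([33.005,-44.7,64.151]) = [-44.7,33.005,64.151]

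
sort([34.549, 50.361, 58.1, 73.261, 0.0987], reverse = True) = [73.261, 58.1, 50.361, 34.549, 0.0987]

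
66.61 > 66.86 False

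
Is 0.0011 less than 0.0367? Yes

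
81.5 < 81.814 True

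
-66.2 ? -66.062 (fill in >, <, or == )<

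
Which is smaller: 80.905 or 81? 80.905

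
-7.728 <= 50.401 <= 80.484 True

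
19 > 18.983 True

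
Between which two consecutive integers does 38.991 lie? 38 and 39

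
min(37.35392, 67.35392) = 37.35392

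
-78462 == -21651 False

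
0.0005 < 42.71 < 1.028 False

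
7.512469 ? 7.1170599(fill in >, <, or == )>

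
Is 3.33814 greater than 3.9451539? No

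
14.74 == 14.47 False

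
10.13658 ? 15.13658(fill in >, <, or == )<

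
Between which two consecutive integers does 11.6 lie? 11 and 12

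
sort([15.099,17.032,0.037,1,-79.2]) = [-79.2,0.037,1,15.099,17.032]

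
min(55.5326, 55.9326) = 55.5326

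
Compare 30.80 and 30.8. They are equal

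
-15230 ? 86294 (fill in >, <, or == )<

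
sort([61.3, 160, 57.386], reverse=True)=[160, 61.3, 57.386]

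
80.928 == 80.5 False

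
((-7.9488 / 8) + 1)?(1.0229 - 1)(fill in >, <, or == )<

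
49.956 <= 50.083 True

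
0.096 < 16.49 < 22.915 True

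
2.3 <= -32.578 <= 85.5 False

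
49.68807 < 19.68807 False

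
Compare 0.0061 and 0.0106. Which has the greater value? 0.0106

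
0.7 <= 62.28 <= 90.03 True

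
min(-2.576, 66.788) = -2.576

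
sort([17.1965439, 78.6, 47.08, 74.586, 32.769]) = [17.1965439, 32.769, 47.08, 74.586, 78.6]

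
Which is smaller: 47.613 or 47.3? 47.3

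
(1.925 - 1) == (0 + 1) False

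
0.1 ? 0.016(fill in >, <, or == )>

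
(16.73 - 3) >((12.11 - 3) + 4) True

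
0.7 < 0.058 False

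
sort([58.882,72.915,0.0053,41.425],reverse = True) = [72.915,58.882,41.425,0.0053]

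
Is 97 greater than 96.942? Yes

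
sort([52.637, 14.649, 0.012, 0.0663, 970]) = [0.012, 0.0663, 14.649, 52.637, 970]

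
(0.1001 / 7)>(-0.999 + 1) True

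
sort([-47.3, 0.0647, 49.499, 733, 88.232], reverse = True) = [733, 88.232, 49.499, 0.0647, -47.3]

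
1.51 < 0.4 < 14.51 False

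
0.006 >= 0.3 False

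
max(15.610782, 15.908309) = 15.908309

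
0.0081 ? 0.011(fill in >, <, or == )<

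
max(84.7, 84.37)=84.7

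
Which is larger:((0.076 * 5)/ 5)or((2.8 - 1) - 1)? ((2.8 - 1) - 1)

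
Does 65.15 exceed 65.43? No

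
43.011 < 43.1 True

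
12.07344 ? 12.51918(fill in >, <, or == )<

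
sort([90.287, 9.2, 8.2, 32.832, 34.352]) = [8.2, 9.2, 32.832, 34.352, 90.287]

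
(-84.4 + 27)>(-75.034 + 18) False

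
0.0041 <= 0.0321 True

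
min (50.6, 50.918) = 50.6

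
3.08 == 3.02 False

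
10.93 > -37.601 True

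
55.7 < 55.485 False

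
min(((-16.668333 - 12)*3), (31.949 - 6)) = -86.004999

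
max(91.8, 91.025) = 91.8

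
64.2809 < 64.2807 False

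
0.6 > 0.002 True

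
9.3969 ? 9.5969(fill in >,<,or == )<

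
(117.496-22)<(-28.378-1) False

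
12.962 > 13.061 False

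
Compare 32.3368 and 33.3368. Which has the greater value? 33.3368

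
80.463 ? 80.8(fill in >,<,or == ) <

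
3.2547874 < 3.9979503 True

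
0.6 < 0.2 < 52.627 False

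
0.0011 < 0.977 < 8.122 True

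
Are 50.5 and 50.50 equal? Yes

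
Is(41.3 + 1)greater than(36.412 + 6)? No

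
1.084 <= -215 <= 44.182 False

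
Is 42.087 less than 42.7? Yes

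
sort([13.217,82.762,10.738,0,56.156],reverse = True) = [82.762,56.156,13.217,10.738,0]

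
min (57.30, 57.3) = 57.30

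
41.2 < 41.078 False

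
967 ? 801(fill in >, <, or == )>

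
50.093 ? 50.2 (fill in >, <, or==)<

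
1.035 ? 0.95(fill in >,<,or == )>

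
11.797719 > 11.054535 True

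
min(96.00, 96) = 96.00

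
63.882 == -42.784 False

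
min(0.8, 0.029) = 0.029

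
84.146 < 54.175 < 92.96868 False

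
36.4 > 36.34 True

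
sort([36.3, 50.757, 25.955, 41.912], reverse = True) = [50.757, 41.912, 36.3, 25.955]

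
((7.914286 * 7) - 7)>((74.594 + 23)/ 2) False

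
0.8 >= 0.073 True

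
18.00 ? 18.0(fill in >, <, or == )==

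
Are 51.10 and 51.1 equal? Yes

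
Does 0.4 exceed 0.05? Yes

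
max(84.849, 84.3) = 84.849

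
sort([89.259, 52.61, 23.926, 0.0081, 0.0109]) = [0.0081, 0.0109, 23.926, 52.61, 89.259]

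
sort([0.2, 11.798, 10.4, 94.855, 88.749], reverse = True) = [94.855, 88.749, 11.798, 10.4, 0.2]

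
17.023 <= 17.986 True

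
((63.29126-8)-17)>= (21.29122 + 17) True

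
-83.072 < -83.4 False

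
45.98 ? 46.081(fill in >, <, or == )<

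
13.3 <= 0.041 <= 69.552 False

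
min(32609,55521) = 32609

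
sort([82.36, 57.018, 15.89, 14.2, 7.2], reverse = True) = [82.36, 57.018, 15.89, 14.2, 7.2]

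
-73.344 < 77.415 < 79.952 True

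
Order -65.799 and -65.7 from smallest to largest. -65.799, -65.7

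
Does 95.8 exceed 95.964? No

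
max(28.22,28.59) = 28.59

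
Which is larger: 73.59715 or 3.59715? 73.59715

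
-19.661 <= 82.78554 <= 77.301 False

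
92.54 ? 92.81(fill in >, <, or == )<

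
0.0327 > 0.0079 True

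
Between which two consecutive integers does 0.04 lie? 0 and 1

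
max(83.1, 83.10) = 83.10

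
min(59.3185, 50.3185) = 50.3185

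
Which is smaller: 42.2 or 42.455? 42.2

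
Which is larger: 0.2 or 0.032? 0.2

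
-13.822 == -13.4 False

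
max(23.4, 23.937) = 23.937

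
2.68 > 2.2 True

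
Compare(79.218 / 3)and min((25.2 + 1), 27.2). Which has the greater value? (79.218 / 3)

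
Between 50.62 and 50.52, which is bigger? 50.62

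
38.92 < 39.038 True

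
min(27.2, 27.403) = 27.2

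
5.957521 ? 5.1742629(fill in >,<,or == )>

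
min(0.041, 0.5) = 0.041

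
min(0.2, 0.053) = 0.053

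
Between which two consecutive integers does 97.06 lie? 97 and 98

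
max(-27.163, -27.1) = -27.1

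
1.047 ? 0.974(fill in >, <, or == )>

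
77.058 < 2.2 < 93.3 False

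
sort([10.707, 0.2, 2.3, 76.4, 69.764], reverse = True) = [76.4, 69.764, 10.707, 2.3, 0.2]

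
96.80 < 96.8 False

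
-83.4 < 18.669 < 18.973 True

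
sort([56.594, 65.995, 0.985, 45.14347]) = [0.985, 45.14347, 56.594, 65.995]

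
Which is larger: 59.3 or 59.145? 59.3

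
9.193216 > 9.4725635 False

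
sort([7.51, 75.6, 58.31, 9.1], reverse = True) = [75.6, 58.31, 9.1, 7.51]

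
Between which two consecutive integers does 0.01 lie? 0 and 1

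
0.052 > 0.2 False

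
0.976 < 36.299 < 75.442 True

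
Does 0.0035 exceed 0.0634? No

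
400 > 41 True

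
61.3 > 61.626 False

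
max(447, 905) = 905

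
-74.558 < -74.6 False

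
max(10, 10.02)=10.02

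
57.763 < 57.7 False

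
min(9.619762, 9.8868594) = 9.619762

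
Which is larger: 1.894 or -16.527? 1.894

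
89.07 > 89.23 False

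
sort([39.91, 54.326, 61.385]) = [39.91, 54.326, 61.385]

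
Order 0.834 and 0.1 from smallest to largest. 0.1, 0.834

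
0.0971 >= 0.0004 True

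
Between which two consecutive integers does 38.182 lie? 38 and 39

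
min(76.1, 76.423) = 76.1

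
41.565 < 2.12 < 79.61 False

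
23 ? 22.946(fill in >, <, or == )>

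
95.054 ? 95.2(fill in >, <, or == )<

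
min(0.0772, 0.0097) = 0.0097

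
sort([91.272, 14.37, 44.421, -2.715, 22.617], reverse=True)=[91.272, 44.421, 22.617, 14.37, -2.715]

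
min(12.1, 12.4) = 12.1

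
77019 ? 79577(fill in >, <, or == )<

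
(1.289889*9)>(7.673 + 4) False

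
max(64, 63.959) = 64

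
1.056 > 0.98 True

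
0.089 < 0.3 True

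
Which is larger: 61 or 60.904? 61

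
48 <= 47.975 False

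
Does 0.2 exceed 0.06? Yes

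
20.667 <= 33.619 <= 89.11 True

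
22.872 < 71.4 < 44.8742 False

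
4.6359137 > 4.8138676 False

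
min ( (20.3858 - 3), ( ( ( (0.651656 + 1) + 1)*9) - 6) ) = 17.3858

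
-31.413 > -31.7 True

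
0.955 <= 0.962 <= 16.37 True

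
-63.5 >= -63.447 False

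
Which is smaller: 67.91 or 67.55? 67.55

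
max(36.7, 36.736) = 36.736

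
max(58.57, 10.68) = 58.57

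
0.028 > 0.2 False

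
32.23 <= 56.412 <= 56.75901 True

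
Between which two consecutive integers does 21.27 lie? 21 and 22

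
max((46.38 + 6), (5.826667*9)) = 52.440003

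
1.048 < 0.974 False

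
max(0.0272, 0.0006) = 0.0272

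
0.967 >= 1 False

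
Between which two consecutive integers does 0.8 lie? 0 and 1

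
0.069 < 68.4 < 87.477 True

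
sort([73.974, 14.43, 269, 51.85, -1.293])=[-1.293, 14.43, 51.85, 73.974, 269]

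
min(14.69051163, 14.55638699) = 14.55638699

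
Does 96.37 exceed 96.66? No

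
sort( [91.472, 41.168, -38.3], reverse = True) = [91.472, 41.168, -38.3]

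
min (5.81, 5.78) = 5.78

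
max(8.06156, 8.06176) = 8.06176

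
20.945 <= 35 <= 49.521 True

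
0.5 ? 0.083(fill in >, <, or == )>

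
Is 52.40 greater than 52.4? No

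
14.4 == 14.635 False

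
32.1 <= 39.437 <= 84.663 True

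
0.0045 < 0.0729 True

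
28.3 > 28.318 False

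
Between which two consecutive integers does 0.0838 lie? 0 and 1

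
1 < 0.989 False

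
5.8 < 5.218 False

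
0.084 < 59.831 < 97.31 True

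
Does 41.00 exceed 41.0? No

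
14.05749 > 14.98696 False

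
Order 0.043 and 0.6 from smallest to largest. 0.043,0.6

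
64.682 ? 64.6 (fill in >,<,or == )>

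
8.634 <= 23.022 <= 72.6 True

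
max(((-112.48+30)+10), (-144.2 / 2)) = -72.1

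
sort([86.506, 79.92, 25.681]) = [25.681, 79.92, 86.506]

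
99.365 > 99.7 False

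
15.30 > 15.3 False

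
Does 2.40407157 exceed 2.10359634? Yes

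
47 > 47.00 False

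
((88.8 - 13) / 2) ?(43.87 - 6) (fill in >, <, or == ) >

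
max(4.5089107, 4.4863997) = 4.5089107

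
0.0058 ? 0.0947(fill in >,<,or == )<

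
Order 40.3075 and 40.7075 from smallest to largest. 40.3075, 40.7075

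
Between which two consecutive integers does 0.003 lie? 0 and 1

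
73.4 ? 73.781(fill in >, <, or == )<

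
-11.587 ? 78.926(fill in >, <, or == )<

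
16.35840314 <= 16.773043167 True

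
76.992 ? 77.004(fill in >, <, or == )<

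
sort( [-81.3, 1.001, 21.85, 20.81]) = [-81.3, 1.001, 20.81, 21.85]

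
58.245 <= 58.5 True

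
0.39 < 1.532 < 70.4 True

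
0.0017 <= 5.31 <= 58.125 True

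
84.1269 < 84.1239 False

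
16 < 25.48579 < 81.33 True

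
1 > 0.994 True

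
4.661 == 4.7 False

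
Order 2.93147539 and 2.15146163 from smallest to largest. 2.15146163, 2.93147539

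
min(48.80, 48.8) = 48.80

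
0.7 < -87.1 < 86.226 False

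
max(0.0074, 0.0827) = 0.0827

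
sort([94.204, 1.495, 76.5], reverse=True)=[94.204, 76.5, 1.495]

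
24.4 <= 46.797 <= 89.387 True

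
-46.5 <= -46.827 False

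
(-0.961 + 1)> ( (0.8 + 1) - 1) False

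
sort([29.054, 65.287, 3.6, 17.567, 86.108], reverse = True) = [86.108, 65.287, 29.054, 17.567, 3.6]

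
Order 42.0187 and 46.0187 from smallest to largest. 42.0187, 46.0187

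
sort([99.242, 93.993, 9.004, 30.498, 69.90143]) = [9.004, 30.498, 69.90143, 93.993, 99.242]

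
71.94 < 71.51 False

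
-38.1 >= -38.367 True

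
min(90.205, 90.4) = 90.205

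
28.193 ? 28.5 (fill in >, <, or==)<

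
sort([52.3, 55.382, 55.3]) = [52.3, 55.3, 55.382]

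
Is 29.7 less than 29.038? No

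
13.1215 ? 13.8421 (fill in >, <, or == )<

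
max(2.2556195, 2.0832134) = 2.2556195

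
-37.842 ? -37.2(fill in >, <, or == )<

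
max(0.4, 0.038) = 0.4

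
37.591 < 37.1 False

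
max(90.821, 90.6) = 90.821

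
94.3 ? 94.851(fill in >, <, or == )<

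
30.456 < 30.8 True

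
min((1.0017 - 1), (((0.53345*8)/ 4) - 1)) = 0.0017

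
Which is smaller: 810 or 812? 810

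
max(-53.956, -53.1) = -53.1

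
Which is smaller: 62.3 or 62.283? 62.283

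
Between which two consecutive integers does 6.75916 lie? 6 and 7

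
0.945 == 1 False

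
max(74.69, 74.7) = 74.7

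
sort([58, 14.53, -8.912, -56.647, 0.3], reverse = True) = [58, 14.53, 0.3, -8.912, -56.647]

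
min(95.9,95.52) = 95.52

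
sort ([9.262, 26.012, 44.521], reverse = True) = [44.521, 26.012, 9.262]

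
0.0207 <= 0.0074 False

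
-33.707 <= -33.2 True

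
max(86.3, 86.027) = 86.3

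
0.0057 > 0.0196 False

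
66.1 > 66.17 False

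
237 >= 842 False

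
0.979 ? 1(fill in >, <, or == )<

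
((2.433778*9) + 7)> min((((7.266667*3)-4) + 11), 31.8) True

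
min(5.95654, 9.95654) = 5.95654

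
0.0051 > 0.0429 False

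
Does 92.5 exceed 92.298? Yes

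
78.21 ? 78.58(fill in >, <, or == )<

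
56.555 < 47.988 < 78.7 False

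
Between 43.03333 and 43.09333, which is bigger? 43.09333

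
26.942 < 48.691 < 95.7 True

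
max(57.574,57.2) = 57.574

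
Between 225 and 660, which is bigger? 660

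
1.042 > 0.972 True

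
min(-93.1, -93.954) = -93.954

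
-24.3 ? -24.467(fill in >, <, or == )>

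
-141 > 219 False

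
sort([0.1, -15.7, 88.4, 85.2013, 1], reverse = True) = [88.4, 85.2013, 1, 0.1, -15.7]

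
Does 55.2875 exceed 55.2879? No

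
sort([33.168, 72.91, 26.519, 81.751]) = [26.519, 33.168, 72.91, 81.751]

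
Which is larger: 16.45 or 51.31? 51.31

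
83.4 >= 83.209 True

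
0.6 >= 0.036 True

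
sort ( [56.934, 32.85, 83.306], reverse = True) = [83.306, 56.934, 32.85]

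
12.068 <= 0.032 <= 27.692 False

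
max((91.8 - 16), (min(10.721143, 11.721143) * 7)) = 75.8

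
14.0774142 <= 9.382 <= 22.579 False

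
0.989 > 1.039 False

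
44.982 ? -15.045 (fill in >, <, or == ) >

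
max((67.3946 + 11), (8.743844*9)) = 78.694596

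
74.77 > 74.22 True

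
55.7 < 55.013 False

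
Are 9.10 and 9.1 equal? Yes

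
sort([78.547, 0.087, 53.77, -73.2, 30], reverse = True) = [78.547, 53.77, 30, 0.087, -73.2]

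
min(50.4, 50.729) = 50.4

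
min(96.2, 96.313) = 96.2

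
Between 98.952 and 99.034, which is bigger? 99.034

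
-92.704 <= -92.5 True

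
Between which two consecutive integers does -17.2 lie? -18 and -17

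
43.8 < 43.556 False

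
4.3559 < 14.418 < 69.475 True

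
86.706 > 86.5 True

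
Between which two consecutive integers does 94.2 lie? 94 and 95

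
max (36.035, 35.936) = 36.035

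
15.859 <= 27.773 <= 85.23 True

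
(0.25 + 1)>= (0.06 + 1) True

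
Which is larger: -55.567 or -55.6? -55.567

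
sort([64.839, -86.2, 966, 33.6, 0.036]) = [-86.2, 0.036, 33.6, 64.839, 966]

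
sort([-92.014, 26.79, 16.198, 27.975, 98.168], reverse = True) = [98.168, 27.975, 26.79, 16.198, -92.014]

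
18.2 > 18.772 False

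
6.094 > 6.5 False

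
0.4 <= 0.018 False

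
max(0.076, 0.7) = 0.7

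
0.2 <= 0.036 False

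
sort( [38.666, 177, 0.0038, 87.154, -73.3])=[-73.3, 0.0038, 38.666, 87.154, 177]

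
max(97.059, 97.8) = 97.8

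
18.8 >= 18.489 True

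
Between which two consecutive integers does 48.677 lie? 48 and 49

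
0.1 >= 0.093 True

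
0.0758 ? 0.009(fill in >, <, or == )>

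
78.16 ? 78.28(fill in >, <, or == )<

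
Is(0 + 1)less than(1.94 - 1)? No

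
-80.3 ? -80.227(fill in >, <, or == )<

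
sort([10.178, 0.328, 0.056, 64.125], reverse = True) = [64.125, 10.178, 0.328, 0.056]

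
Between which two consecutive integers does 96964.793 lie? 96964 and 96965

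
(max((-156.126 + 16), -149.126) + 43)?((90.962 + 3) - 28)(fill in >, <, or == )<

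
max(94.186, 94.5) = 94.5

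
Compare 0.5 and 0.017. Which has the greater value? 0.5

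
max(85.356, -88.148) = 85.356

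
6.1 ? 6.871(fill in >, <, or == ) <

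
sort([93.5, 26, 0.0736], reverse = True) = [93.5, 26, 0.0736]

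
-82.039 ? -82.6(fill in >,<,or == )>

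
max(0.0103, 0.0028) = 0.0103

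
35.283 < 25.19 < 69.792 False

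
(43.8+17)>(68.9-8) False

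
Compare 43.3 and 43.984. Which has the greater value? 43.984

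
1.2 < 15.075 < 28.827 True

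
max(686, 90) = 686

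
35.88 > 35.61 True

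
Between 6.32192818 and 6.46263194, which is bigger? 6.46263194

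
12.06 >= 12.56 False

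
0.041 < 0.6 True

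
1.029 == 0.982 False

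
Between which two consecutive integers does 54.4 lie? 54 and 55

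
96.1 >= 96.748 False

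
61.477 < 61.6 True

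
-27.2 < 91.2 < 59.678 False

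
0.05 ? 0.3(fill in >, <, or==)<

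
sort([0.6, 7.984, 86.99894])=[0.6, 7.984, 86.99894]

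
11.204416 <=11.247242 True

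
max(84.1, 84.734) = 84.734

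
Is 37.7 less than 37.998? Yes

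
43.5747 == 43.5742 False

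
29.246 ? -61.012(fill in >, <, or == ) >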